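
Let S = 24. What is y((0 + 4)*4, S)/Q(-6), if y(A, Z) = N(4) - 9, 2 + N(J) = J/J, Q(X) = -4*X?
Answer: -5/12 ≈ -0.41667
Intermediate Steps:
N(J) = -1 (N(J) = -2 + J/J = -2 + 1 = -1)
y(A, Z) = -10 (y(A, Z) = -1 - 9 = -10)
y((0 + 4)*4, S)/Q(-6) = -10/((-4*(-6))) = -10/24 = -10*1/24 = -5/12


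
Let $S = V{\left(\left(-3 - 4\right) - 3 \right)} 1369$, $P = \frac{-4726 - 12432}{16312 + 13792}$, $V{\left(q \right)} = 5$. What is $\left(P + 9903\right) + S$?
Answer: $\frac{252082317}{15052} \approx 16747.0$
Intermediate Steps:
$P = - \frac{8579}{15052}$ ($P = - \frac{17158}{30104} = \left(-17158\right) \frac{1}{30104} = - \frac{8579}{15052} \approx -0.56996$)
$S = 6845$ ($S = 5 \cdot 1369 = 6845$)
$\left(P + 9903\right) + S = \left(- \frac{8579}{15052} + 9903\right) + 6845 = \frac{149051377}{15052} + 6845 = \frac{252082317}{15052}$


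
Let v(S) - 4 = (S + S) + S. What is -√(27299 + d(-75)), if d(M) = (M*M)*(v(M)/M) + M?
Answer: -√43799 ≈ -209.28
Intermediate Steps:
v(S) = 4 + 3*S (v(S) = 4 + ((S + S) + S) = 4 + (2*S + S) = 4 + 3*S)
d(M) = M + M*(4 + 3*M) (d(M) = (M*M)*((4 + 3*M)/M) + M = M²*((4 + 3*M)/M) + M = M*(4 + 3*M) + M = M + M*(4 + 3*M))
-√(27299 + d(-75)) = -√(27299 - 75*(5 + 3*(-75))) = -√(27299 - 75*(5 - 225)) = -√(27299 - 75*(-220)) = -√(27299 + 16500) = -√43799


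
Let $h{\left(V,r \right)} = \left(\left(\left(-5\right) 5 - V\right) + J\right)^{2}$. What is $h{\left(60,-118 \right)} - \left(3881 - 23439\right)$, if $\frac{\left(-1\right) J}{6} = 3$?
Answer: $30167$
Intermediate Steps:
$J = -18$ ($J = \left(-6\right) 3 = -18$)
$h{\left(V,r \right)} = \left(-43 - V\right)^{2}$ ($h{\left(V,r \right)} = \left(\left(\left(-5\right) 5 - V\right) - 18\right)^{2} = \left(\left(-25 - V\right) - 18\right)^{2} = \left(-43 - V\right)^{2}$)
$h{\left(60,-118 \right)} - \left(3881 - 23439\right) = \left(43 + 60\right)^{2} - \left(3881 - 23439\right) = 103^{2} - -19558 = 10609 + 19558 = 30167$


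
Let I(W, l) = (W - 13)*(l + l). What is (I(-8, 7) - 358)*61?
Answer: -39772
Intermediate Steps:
I(W, l) = 2*l*(-13 + W) (I(W, l) = (-13 + W)*(2*l) = 2*l*(-13 + W))
(I(-8, 7) - 358)*61 = (2*7*(-13 - 8) - 358)*61 = (2*7*(-21) - 358)*61 = (-294 - 358)*61 = -652*61 = -39772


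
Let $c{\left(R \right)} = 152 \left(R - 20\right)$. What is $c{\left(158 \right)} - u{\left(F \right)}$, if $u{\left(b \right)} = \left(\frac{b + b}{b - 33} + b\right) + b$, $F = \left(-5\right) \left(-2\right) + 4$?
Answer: $\frac{398040}{19} \approx 20949.0$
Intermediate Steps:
$c{\left(R \right)} = -3040 + 152 R$ ($c{\left(R \right)} = 152 \left(-20 + R\right) = -3040 + 152 R$)
$F = 14$ ($F = 10 + 4 = 14$)
$u{\left(b \right)} = 2 b + \frac{2 b}{-33 + b}$ ($u{\left(b \right)} = \left(\frac{2 b}{-33 + b} + b\right) + b = \left(b + \frac{2 b}{-33 + b}\right) + b = 2 b + \frac{2 b}{-33 + b}$)
$c{\left(158 \right)} - u{\left(F \right)} = \left(-3040 + 152 \cdot 158\right) - 2 \cdot 14 \frac{1}{-33 + 14} \left(-32 + 14\right) = \left(-3040 + 24016\right) - 2 \cdot 14 \frac{1}{-19} \left(-18\right) = 20976 - 2 \cdot 14 \left(- \frac{1}{19}\right) \left(-18\right) = 20976 - \frac{504}{19} = \frac{398040}{19}$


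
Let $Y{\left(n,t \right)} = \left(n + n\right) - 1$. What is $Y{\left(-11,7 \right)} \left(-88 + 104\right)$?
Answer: $-368$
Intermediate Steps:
$Y{\left(n,t \right)} = -1 + 2 n$ ($Y{\left(n,t \right)} = 2 n - 1 = -1 + 2 n$)
$Y{\left(-11,7 \right)} \left(-88 + 104\right) = \left(-1 + 2 \left(-11\right)\right) \left(-88 + 104\right) = \left(-1 - 22\right) 16 = \left(-23\right) 16 = -368$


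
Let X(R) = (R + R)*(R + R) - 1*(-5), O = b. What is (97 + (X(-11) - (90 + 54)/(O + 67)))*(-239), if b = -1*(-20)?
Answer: -4050094/29 ≈ -1.3966e+5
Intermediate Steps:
b = 20
O = 20
X(R) = 5 + 4*R² (X(R) = (2*R)*(2*R) + 5 = 4*R² + 5 = 5 + 4*R²)
(97 + (X(-11) - (90 + 54)/(O + 67)))*(-239) = (97 + ((5 + 4*(-11)²) - (90 + 54)/(20 + 67)))*(-239) = (97 + ((5 + 4*121) - 144/87))*(-239) = (97 + ((5 + 484) - 144/87))*(-239) = (97 + (489 - 1*48/29))*(-239) = (97 + (489 - 48/29))*(-239) = (97 + 14133/29)*(-239) = (16946/29)*(-239) = -4050094/29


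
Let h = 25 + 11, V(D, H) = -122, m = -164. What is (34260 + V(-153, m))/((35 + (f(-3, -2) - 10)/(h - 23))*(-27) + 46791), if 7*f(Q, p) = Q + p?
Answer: 3106558/4174011 ≈ 0.74426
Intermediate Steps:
h = 36
f(Q, p) = Q/7 + p/7 (f(Q, p) = (Q + p)/7 = Q/7 + p/7)
(34260 + V(-153, m))/((35 + (f(-3, -2) - 10)/(h - 23))*(-27) + 46791) = (34260 - 122)/((35 + (((1/7)*(-3) + (1/7)*(-2)) - 10)/(36 - 23))*(-27) + 46791) = 34138/((35 + ((-3/7 - 2/7) - 10)/13)*(-27) + 46791) = 34138/((35 + (-5/7 - 10)*(1/13))*(-27) + 46791) = 34138/((35 - 75/7*1/13)*(-27) + 46791) = 34138/((35 - 75/91)*(-27) + 46791) = 34138/((3110/91)*(-27) + 46791) = 34138/(-83970/91 + 46791) = 34138/(4174011/91) = 34138*(91/4174011) = 3106558/4174011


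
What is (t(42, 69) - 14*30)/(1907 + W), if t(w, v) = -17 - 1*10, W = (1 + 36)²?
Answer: -149/1092 ≈ -0.13645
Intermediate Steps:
W = 1369 (W = 37² = 1369)
t(w, v) = -27 (t(w, v) = -17 - 10 = -27)
(t(42, 69) - 14*30)/(1907 + W) = (-27 - 14*30)/(1907 + 1369) = (-27 - 420)/3276 = -447*1/3276 = -149/1092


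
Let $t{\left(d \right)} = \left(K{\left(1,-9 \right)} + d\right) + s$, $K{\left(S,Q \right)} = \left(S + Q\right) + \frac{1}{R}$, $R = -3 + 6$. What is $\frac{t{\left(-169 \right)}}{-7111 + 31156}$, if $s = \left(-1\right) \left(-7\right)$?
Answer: $- \frac{509}{72135} \approx -0.0070562$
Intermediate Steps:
$R = 3$
$K{\left(S,Q \right)} = \frac{1}{3} + Q + S$ ($K{\left(S,Q \right)} = \left(S + Q\right) + \frac{1}{3} = \left(Q + S\right) + \frac{1}{3} = \frac{1}{3} + Q + S$)
$s = 7$
$t{\left(d \right)} = - \frac{2}{3} + d$ ($t{\left(d \right)} = \left(\left(\frac{1}{3} - 9 + 1\right) + d\right) + 7 = \left(- \frac{23}{3} + d\right) + 7 = - \frac{2}{3} + d$)
$\frac{t{\left(-169 \right)}}{-7111 + 31156} = \frac{- \frac{2}{3} - 169}{-7111 + 31156} = - \frac{509}{3 \cdot 24045} = \left(- \frac{509}{3}\right) \frac{1}{24045} = - \frac{509}{72135}$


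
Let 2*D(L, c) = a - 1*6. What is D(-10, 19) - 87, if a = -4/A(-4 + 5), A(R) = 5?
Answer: -452/5 ≈ -90.400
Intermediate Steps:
a = -4/5 ≈ -0.80000
D(L, c) = -17/5 (D(L, c) = (-4/5 - 1*6)/2 = (-4/5 - 6)/2 = (1/2)*(-34/5) = -17/5)
D(-10, 19) - 87 = -17/5 - 87 = -452/5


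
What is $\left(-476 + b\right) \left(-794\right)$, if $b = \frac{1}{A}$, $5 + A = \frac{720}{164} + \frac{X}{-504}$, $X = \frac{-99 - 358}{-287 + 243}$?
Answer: $\frac{217335607832}{573137} \approx 3.792 \cdot 10^{5}$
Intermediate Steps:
$X = \frac{457}{44}$ ($X = - \frac{457}{-44} = \left(-457\right) \left(- \frac{1}{44}\right) = \frac{457}{44} \approx 10.386$)
$A = - \frac{573137}{909216}$ ($A = -5 + \left(\frac{720}{164} + \frac{457}{44 \left(-504\right)}\right) = -5 + \left(720 \cdot \frac{1}{164} + \frac{457}{44} \left(- \frac{1}{504}\right)\right) = -5 + \left(\frac{180}{41} - \frac{457}{22176}\right) = -5 + \frac{3972943}{909216} = - \frac{573137}{909216} \approx -0.63036$)
$b = - \frac{909216}{573137}$ ($b = \frac{1}{- \frac{573137}{909216}} = - \frac{909216}{573137} \approx -1.5864$)
$\left(-476 + b\right) \left(-794\right) = \left(-476 - \frac{909216}{573137}\right) \left(-794\right) = \left(- \frac{273722428}{573137}\right) \left(-794\right) = \frac{217335607832}{573137}$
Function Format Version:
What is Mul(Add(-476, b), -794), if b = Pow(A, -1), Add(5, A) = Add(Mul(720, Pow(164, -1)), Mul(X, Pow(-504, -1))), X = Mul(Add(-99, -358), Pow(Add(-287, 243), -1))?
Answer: Rational(217335607832, 573137) ≈ 3.7920e+5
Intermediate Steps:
X = Rational(457, 44) (X = Mul(-457, Pow(-44, -1)) = Mul(-457, Rational(-1, 44)) = Rational(457, 44) ≈ 10.386)
A = Rational(-573137, 909216) (A = Add(-5, Add(Mul(720, Pow(164, -1)), Mul(Rational(457, 44), Pow(-504, -1)))) = Add(-5, Add(Mul(720, Rational(1, 164)), Mul(Rational(457, 44), Rational(-1, 504)))) = Add(-5, Add(Rational(180, 41), Rational(-457, 22176))) = Add(-5, Rational(3972943, 909216)) = Rational(-573137, 909216) ≈ -0.63036)
b = Rational(-909216, 573137) (b = Pow(Rational(-573137, 909216), -1) = Rational(-909216, 573137) ≈ -1.5864)
Mul(Add(-476, b), -794) = Mul(Add(-476, Rational(-909216, 573137)), -794) = Mul(Rational(-273722428, 573137), -794) = Rational(217335607832, 573137)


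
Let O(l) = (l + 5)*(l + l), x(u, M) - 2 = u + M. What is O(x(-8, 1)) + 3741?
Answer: 3741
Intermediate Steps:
x(u, M) = 2 + M + u (x(u, M) = 2 + (u + M) = 2 + (M + u) = 2 + M + u)
O(l) = 2*l*(5 + l) (O(l) = (5 + l)*(2*l) = 2*l*(5 + l))
O(x(-8, 1)) + 3741 = 2*(2 + 1 - 8)*(5 + (2 + 1 - 8)) + 3741 = 2*(-5)*(5 - 5) + 3741 = 2*(-5)*0 + 3741 = 0 + 3741 = 3741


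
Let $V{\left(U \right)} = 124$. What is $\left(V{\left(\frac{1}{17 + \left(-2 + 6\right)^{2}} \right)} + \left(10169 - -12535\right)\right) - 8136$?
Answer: $14692$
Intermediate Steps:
$\left(V{\left(\frac{1}{17 + \left(-2 + 6\right)^{2}} \right)} + \left(10169 - -12535\right)\right) - 8136 = \left(124 + \left(10169 - -12535\right)\right) - 8136 = \left(124 + \left(10169 + 12535\right)\right) - 8136 = \left(124 + 22704\right) - 8136 = 22828 - 8136 = 14692$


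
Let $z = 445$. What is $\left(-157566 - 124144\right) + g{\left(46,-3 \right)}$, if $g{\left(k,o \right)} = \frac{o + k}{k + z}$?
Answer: $- \frac{138319567}{491} \approx -2.8171 \cdot 10^{5}$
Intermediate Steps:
$g{\left(k,o \right)} = \frac{k + o}{445 + k}$ ($g{\left(k,o \right)} = \frac{o + k}{k + 445} = \frac{k + o}{445 + k}$)
$\left(-157566 - 124144\right) + g{\left(46,-3 \right)} = \left(-157566 - 124144\right) + \frac{46 - 3}{445 + 46} = -281710 + \frac{1}{491} \cdot 43 = -281710 + \frac{43}{491} = - \frac{138319567}{491}$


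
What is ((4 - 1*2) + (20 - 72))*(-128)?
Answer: 6400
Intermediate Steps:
((4 - 1*2) + (20 - 72))*(-128) = ((4 - 2) - 52)*(-128) = (2 - 52)*(-128) = -50*(-128) = 6400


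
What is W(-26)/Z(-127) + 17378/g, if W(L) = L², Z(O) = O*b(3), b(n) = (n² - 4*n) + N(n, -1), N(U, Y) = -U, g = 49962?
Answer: 3918029/3172587 ≈ 1.2350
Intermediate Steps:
b(n) = n² - 5*n (b(n) = (n² - 4*n) - n = n² - 5*n)
Z(O) = -6*O (Z(O) = O*(3*(-5 + 3)) = O*(3*(-2)) = O*(-6) = -6*O)
W(-26)/Z(-127) + 17378/g = (-26)²/((-6*(-127))) + 17378/49962 = 676/762 + 17378*(1/49962) = 676*(1/762) + 8689/24981 = 338/381 + 8689/24981 = 3918029/3172587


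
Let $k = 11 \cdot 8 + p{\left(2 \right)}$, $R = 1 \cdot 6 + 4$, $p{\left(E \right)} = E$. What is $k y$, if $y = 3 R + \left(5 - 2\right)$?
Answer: $2970$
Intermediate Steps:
$R = 10$ ($R = 6 + 4 = 10$)
$k = 90$ ($k = 11 \cdot 8 + 2 = 88 + 2 = 90$)
$y = 33$ ($y = 3 \cdot 10 + \left(5 - 2\right) = 30 + 3 = 33$)
$k y = 90 \cdot 33 = 2970$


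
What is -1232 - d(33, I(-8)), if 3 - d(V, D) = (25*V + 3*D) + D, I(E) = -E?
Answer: -378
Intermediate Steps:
d(V, D) = 3 - 25*V - 4*D (d(V, D) = 3 - ((25*V + 3*D) + D) = 3 - ((3*D + 25*V) + D) = 3 - (4*D + 25*V) = 3 + (-25*V - 4*D) = 3 - 25*V - 4*D)
-1232 - d(33, I(-8)) = -1232 - (3 - 25*33 - (-4)*(-8)) = -1232 - (3 - 825 - 4*8) = -1232 - (3 - 825 - 32) = -1232 - 1*(-854) = -1232 + 854 = -378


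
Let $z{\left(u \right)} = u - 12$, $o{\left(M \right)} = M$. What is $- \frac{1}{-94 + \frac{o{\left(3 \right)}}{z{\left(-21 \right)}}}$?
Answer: $\frac{11}{1035} \approx 0.010628$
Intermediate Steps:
$z{\left(u \right)} = -12 + u$
$- \frac{1}{-94 + \frac{o{\left(3 \right)}}{z{\left(-21 \right)}}} = - \frac{1}{-94 + \frac{3}{-12 - 21}} = - \frac{1}{-94 + \frac{3}{-33}} = - \frac{1}{-94 + 3 \left(- \frac{1}{33}\right)} = - \frac{1}{-94 - \frac{1}{11}} = - \frac{1}{- \frac{1035}{11}} = \left(-1\right) \left(- \frac{11}{1035}\right) = \frac{11}{1035}$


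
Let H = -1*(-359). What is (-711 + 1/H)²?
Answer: 65151541504/128881 ≈ 5.0552e+5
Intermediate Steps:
H = 359
(-711 + 1/H)² = (-711 + 1/359)² = (-255248/359)² = 65151541504/128881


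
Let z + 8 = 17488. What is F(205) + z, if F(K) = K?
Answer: 17685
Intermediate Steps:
z = 17480 (z = -8 + 17488 = 17480)
F(205) + z = 205 + 17480 = 17685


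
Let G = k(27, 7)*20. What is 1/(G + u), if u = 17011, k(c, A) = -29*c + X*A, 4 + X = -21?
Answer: -1/2149 ≈ -0.00046533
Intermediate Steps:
X = -25 (X = -4 - 21 = -25)
k(c, A) = -29*c - 25*A
G = -19160 (G = (-29*27 - 25*7)*20 = (-783 - 175)*20 = -958*20 = -19160)
1/(G + u) = 1/(-19160 + 17011) = 1/(-2149) = -1/2149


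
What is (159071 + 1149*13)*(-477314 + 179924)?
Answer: -51748239120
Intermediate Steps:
(159071 + 1149*13)*(-477314 + 179924) = (159071 + 14937)*(-297390) = 174008*(-297390) = -51748239120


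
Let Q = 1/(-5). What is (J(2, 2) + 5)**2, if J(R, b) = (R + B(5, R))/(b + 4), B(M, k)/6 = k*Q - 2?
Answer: 1936/225 ≈ 8.6044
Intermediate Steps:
Q = -1/5 ≈ -0.20000
B(M, k) = -12 - 6*k/5 (B(M, k) = 6*(k*(-1/5) - 2) = 6*(-k/5 - 2) = 6*(-2 - k/5) = -12 - 6*k/5)
J(R, b) = (-12 - R/5)/(4 + b) (J(R, b) = (R + (-12 - 6*R/5))/(b + 4) = (-12 - R/5)/(4 + b))
(J(2, 2) + 5)**2 = ((-60 - 1*2)/(5*(4 + 2)) + 5)**2 = ((1/5)*(-60 - 2)/6 + 5)**2 = ((1/5)*(1/6)*(-62) + 5)**2 = (-31/15 + 5)**2 = (44/15)**2 = 1936/225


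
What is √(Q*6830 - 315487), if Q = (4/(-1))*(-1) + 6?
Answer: I*√247187 ≈ 497.18*I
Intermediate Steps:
Q = 10 (Q = (4*(-1))*(-1) + 6 = -4*(-1) + 6 = 4 + 6 = 10)
√(Q*6830 - 315487) = √(10*6830 - 315487) = √(68300 - 315487) = √(-247187) = I*√247187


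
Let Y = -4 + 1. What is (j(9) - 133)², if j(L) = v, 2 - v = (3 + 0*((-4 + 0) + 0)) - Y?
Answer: 18769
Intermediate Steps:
Y = -3
v = -4 (v = 2 - ((3 + 0*((-4 + 0) + 0)) - 1*(-3)) = 2 - ((3 + 0*(-4 + 0)) + 3) = 2 - ((3 + 0*(-4)) + 3) = 2 - ((3 + 0) + 3) = 2 - (3 + 3) = 2 - 1*6 = 2 - 6 = -4)
j(L) = -4
(j(9) - 133)² = (-4 - 133)² = (-137)² = 18769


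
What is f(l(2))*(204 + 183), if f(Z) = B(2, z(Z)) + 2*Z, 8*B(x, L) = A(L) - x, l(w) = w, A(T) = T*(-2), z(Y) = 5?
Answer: 1935/2 ≈ 967.50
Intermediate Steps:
A(T) = -2*T
B(x, L) = -L/4 - x/8 (B(x, L) = (-2*L - x)/8 = (-x - 2*L)/8 = -L/4 - x/8)
f(Z) = -3/2 + 2*Z (f(Z) = (-1/4*5 - 1/8*2) + 2*Z = (-5/4 - 1/4) + 2*Z = -3/2 + 2*Z)
f(l(2))*(204 + 183) = (-3/2 + 2*2)*(204 + 183) = (-3/2 + 4)*387 = (5/2)*387 = 1935/2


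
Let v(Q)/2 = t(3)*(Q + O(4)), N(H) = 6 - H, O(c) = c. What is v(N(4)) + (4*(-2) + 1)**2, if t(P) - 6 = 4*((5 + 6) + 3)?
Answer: 793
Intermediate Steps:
t(P) = 62 (t(P) = 6 + 4*((5 + 6) + 3) = 6 + 4*(11 + 3) = 6 + 4*14 = 6 + 56 = 62)
v(Q) = 496 + 124*Q (v(Q) = 2*(62*(Q + 4)) = 2*(62*(4 + Q)) = 2*(248 + 62*Q) = 496 + 124*Q)
v(N(4)) + (4*(-2) + 1)**2 = (496 + 124*(6 - 1*4)) + (4*(-2) + 1)**2 = (496 + 124*(6 - 4)) + (-8 + 1)**2 = (496 + 124*2) + (-7)**2 = (496 + 248) + 49 = 744 + 49 = 793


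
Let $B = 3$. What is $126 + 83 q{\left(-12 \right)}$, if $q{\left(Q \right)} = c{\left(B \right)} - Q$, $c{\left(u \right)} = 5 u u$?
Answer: $4857$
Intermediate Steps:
$c{\left(u \right)} = 5 u^{2}$
$q{\left(Q \right)} = 45 - Q$ ($q{\left(Q \right)} = 5 \cdot 3^{2} - Q = 5 \cdot 9 - Q = 45 - Q$)
$126 + 83 q{\left(-12 \right)} = 126 + 83 \left(45 - -12\right) = 126 + 83 \left(45 + 12\right) = 126 + 83 \cdot 57 = 126 + 4731 = 4857$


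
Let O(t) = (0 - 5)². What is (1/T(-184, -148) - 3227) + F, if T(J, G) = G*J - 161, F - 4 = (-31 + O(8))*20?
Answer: -90498352/27071 ≈ -3343.0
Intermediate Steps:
O(t) = 25 (O(t) = (-5)² = 25)
F = -116 (F = 4 + (-31 + 25)*20 = 4 - 6*20 = 4 - 120 = -116)
T(J, G) = -161 + G*J
(1/T(-184, -148) - 3227) + F = (1/(-161 - 148*(-184)) - 3227) - 116 = (1/(-161 + 27232) - 3227) - 116 = (1/27071 - 3227) - 116 = -87358116/27071 - 116 = -90498352/27071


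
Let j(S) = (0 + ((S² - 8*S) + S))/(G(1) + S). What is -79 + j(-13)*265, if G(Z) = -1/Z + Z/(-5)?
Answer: -350109/71 ≈ -4931.1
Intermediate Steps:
G(Z) = -1/Z - Z/5 (G(Z) = -1/Z + Z*(-⅕) = -1/Z - Z/5)
j(S) = (S² - 7*S)/(-6/5 + S) (j(S) = (0 + ((S² - 8*S) + S))/((-1/1 - ⅕*1) + S) = (0 + (S² - 7*S))/((-1*1 - ⅕) + S) = (S² - 7*S)/((-1 - ⅕) + S) = (S² - 7*S)/(-6/5 + S))
-79 + j(-13)*265 = -79 + (5*(-13)*(-7 - 13)/(-6 + 5*(-13)))*265 = -79 + (5*(-13)*(-20)/(-6 - 65))*265 = -79 + (5*(-13)*(-20)/(-71))*265 = -79 + (5*(-13)*(-1/71)*(-20))*265 = -79 - 1300/71*265 = -79 - 344500/71 = -350109/71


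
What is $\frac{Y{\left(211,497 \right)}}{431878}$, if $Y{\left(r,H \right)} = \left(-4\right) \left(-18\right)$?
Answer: $\frac{36}{215939} \approx 0.00016671$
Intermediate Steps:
$Y{\left(r,H \right)} = 72$
$\frac{Y{\left(211,497 \right)}}{431878} = \frac{72}{431878} = 72 \cdot \frac{1}{431878} = \frac{36}{215939}$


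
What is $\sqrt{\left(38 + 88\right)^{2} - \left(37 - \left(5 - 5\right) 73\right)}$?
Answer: $\sqrt{15839} \approx 125.85$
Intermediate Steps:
$\sqrt{\left(38 + 88\right)^{2} - \left(37 - \left(5 - 5\right) 73\right)} = \sqrt{126^{2} - \left(37 - \left(5 - 5\right) 73\right)} = \sqrt{15876 + \left(-37 + 0 \cdot 73\right)} = \sqrt{15876 + \left(-37 + 0\right)} = \sqrt{15876 - 37} = \sqrt{15839}$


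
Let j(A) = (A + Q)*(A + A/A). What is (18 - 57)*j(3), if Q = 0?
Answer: -468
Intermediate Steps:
j(A) = A*(1 + A) (j(A) = (A + 0)*(A + A/A) = A*(A + 1) = A*(1 + A))
(18 - 57)*j(3) = (18 - 57)*(3*(1 + 3)) = -117*4 = -39*12 = -468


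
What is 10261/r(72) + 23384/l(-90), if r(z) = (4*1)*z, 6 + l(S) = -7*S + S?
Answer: 2035661/25632 ≈ 79.419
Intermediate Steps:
l(S) = -6 - 6*S (l(S) = -6 + (-7*S + S) = -6 - 6*S)
r(z) = 4*z
10261/r(72) + 23384/l(-90) = 10261/((4*72)) + 23384/(-6 - 6*(-90)) = 10261/288 + 23384/(-6 + 540) = 10261*(1/288) + 23384/534 = 10261/288 + 23384*(1/534) = 10261/288 + 11692/267 = 2035661/25632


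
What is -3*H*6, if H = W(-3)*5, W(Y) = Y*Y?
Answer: -810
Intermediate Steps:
W(Y) = Y²
H = 45 (H = (-3)²*5 = 9*5 = 45)
-3*H*6 = -3*45*6 = -135*6 = -810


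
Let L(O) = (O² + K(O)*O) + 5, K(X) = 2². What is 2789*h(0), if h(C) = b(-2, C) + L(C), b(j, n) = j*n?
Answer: 13945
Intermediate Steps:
K(X) = 4
L(O) = 5 + O² + 4*O (L(O) = (O² + 4*O) + 5 = 5 + O² + 4*O)
h(C) = 5 + C² + 2*C (h(C) = -2*C + (5 + C² + 4*C) = 5 + C² + 2*C)
2789*h(0) = 2789*(5 + 0² + 2*0) = 2789*(5 + 0 + 0) = 2789*5 = 13945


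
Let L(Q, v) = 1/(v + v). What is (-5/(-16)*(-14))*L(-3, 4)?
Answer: -35/64 ≈ -0.54688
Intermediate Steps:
L(Q, v) = 1/(2*v)
(-5/(-16)*(-14))*L(-3, 4) = (-5/(-16)*(-14))*((1/2)/4) = (-5*(-1/16)*(-14))*((1/2)*(1/4)) = ((5/16)*(-14))*(1/8) = -35/8*1/8 = -35/64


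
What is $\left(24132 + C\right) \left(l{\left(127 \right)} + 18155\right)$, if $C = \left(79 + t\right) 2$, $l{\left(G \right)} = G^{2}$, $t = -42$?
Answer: $829878504$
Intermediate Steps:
$C = 74$ ($C = \left(79 - 42\right) 2 = 37 \cdot 2 = 74$)
$\left(24132 + C\right) \left(l{\left(127 \right)} + 18155\right) = \left(24132 + 74\right) \left(127^{2} + 18155\right) = 24206 \left(16129 + 18155\right) = 24206 \cdot 34284 = 829878504$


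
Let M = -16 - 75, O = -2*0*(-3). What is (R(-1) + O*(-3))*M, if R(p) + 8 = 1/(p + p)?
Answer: 1547/2 ≈ 773.50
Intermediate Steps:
O = 0 (O = 0*(-3) = 0)
R(p) = -8 + 1/(2*p) (R(p) = -8 + 1/(p + p) = -8 + 1/(2*p))
M = -91
(R(-1) + O*(-3))*M = ((-8 + (1/2)/(-1)) + 0*(-3))*(-91) = ((-8 + (1/2)*(-1)) + 0)*(-91) = ((-8 - 1/2) + 0)*(-91) = (-17/2 + 0)*(-91) = -17/2*(-91) = 1547/2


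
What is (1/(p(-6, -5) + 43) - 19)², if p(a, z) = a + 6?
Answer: 665856/1849 ≈ 360.12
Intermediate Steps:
p(a, z) = 6 + a
(1/(p(-6, -5) + 43) - 19)² = (1/((6 - 6) + 43) - 19)² = (1/(0 + 43) - 19)² = (1/43 - 19)² = (-816/43)² = 665856/1849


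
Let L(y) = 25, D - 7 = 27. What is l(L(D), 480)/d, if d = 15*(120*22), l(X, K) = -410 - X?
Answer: -29/2640 ≈ -0.010985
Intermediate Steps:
D = 34 (D = 7 + 27 = 34)
d = 39600 (d = 15*2640 = 39600)
l(L(D), 480)/d = (-410 - 1*25)/39600 = (-410 - 25)*(1/39600) = -435*1/39600 = -29/2640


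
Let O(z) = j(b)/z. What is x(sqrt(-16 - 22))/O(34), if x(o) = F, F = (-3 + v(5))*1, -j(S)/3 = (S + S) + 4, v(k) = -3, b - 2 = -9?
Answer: -34/5 ≈ -6.8000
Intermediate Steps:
b = -7 (b = 2 - 9 = -7)
j(S) = -12 - 6*S (j(S) = -3*((S + S) + 4) = -3*(2*S + 4) = -3*(4 + 2*S) = -12 - 6*S)
O(z) = 30/z (O(z) = (-12 - 6*(-7))/z = (-12 + 42)/z = 30/z)
F = -6 (F = (-3 - 3)*1 = -6*1 = -6)
x(o) = -6
x(sqrt(-16 - 22))/O(34) = -6/(30/34) = -6/(30*(1/34)) = -6/15/17 = -6*17/15 = -34/5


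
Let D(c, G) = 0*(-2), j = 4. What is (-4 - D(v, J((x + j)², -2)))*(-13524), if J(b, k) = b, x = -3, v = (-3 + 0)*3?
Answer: 54096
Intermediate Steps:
v = -9 (v = -3*3 = -9)
D(c, G) = 0
(-4 - D(v, J((x + j)², -2)))*(-13524) = (-4 - 1*0)*(-13524) = (-4 + 0)*(-13524) = -4*(-13524) = 54096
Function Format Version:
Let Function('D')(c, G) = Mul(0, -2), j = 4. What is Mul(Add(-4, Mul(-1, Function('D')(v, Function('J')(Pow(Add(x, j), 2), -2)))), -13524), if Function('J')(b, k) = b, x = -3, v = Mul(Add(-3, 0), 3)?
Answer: 54096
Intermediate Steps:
v = -9 (v = Mul(-3, 3) = -9)
Function('D')(c, G) = 0
Mul(Add(-4, Mul(-1, Function('D')(v, Function('J')(Pow(Add(x, j), 2), -2)))), -13524) = Mul(Add(-4, Mul(-1, 0)), -13524) = Mul(Add(-4, 0), -13524) = Mul(-4, -13524) = 54096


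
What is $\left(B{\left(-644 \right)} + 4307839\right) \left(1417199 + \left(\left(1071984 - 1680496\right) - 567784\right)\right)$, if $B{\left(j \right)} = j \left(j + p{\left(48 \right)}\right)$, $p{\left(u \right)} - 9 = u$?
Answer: $1128839417901$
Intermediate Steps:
$p{\left(u \right)} = 9 + u$
$B{\left(j \right)} = j \left(57 + j\right)$ ($B{\left(j \right)} = j \left(j + \left(9 + 48\right)\right) = j \left(j + 57\right) = j \left(57 + j\right)$)
$\left(B{\left(-644 \right)} + 4307839\right) \left(1417199 + \left(\left(1071984 - 1680496\right) - 567784\right)\right) = \left(- 644 \left(57 - 644\right) + 4307839\right) \left(1417199 + \left(\left(1071984 - 1680496\right) - 567784\right)\right) = \left(\left(-644\right) \left(-587\right) + 4307839\right) \left(1417199 - 1176296\right) = \left(378028 + 4307839\right) \left(1417199 - 1176296\right) = 4685867 \cdot 240903 = 1128839417901$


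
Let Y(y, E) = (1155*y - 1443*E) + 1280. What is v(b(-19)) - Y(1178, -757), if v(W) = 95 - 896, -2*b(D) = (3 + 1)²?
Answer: -2455022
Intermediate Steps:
b(D) = -8 (b(D) = -(3 + 1)²/2 = -½*4² = -½*16 = -8)
v(W) = -801
Y(y, E) = 1280 - 1443*E + 1155*y (Y(y, E) = (-1443*E + 1155*y) + 1280 = 1280 - 1443*E + 1155*y)
v(b(-19)) - Y(1178, -757) = -801 - (1280 - 1443*(-757) + 1155*1178) = -801 - (1280 + 1092351 + 1360590) = -801 - 1*2454221 = -801 - 2454221 = -2455022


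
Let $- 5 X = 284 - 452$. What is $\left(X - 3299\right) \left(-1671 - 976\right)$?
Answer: $\frac{43217569}{5} \approx 8.6435 \cdot 10^{6}$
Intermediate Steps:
$X = \frac{168}{5}$ ($X = - \frac{284 - 452}{5} = \left(- \frac{1}{5}\right) \left(-168\right) = \frac{168}{5} \approx 33.6$)
$\left(X - 3299\right) \left(-1671 - 976\right) = \left(\frac{168}{5} - 3299\right) \left(-1671 - 976\right) = \left(- \frac{16327}{5}\right) \left(-2647\right) = \frac{43217569}{5}$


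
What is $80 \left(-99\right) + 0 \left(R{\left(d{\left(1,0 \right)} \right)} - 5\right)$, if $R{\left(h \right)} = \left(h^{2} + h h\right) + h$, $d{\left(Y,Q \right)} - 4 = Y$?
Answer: $-7920$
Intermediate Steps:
$d{\left(Y,Q \right)} = 4 + Y$
$R{\left(h \right)} = h + 2 h^{2}$ ($R{\left(h \right)} = \left(h^{2} + h^{2}\right) + h = 2 h^{2} + h = h + 2 h^{2}$)
$80 \left(-99\right) + 0 \left(R{\left(d{\left(1,0 \right)} \right)} - 5\right) = 80 \left(-99\right) + 0 \left(\left(4 + 1\right) \left(1 + 2 \left(4 + 1\right)\right) - 5\right) = -7920 + 0 \left(5 \left(1 + 2 \cdot 5\right) - 5\right) = -7920 + 0 \left(5 \left(1 + 10\right) - 5\right) = -7920 + 0 \left(5 \cdot 11 - 5\right) = -7920 + 0 \left(55 - 5\right) = -7920 + 0 \cdot 50 = -7920 + 0 = -7920$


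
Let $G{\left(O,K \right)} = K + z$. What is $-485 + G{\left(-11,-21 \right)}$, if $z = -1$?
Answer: $-507$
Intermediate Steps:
$G{\left(O,K \right)} = -1 + K$ ($G{\left(O,K \right)} = K - 1 = -1 + K$)
$-485 + G{\left(-11,-21 \right)} = -485 - 22 = -507$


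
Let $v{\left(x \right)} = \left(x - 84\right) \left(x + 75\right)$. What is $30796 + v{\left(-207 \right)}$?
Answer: $69208$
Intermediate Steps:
$v{\left(x \right)} = \left(-84 + x\right) \left(75 + x\right)$
$30796 + v{\left(-207 \right)} = 30796 - \left(4437 - 42849\right) = 30796 + \left(-6300 + 42849 + 1863\right) = 30796 + 38412 = 69208$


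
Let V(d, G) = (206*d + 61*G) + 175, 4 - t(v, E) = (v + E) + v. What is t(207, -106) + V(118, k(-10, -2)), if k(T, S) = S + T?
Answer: 23447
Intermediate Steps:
t(v, E) = 4 - E - 2*v (t(v, E) = 4 - ((v + E) + v) = 4 - ((E + v) + v) = 4 - (E + 2*v) = 4 + (-E - 2*v) = 4 - E - 2*v)
V(d, G) = 175 + 61*G + 206*d (V(d, G) = (61*G + 206*d) + 175 = 175 + 61*G + 206*d)
t(207, -106) + V(118, k(-10, -2)) = (4 - 1*(-106) - 2*207) + (175 + 61*(-2 - 10) + 206*118) = (4 + 106 - 414) + (175 + 61*(-12) + 24308) = -304 + (175 - 732 + 24308) = -304 + 23751 = 23447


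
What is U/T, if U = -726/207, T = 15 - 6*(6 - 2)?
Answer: 242/621 ≈ 0.38969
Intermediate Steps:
T = -9 (T = 15 - 6*4 = 15 - 24 = -9)
U = -242/69 (U = -726*1/207 = -242/69 ≈ -3.5072)
U/T = -242/69/(-9) = -242/69*(-⅑) = 242/621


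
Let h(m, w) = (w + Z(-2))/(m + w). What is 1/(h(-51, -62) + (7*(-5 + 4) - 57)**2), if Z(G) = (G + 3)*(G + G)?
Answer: 113/462914 ≈ 0.00024411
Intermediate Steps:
Z(G) = 2*G*(3 + G) (Z(G) = (3 + G)*(2*G) = 2*G*(3 + G))
h(m, w) = (-4 + w)/(m + w) (h(m, w) = (w + 2*(-2)*(3 - 2))/(m + w) = (w + 2*(-2)*1)/(m + w) = (w - 4)/(m + w) = (-4 + w)/(m + w))
1/(h(-51, -62) + (7*(-5 + 4) - 57)**2) = 1/((-4 - 62)/(-51 - 62) + (7*(-5 + 4) - 57)**2) = 1/(-66/(-113) + (7*(-1) - 57)**2) = 1/(-1/113*(-66) + (-7 - 57)**2) = 1/(66/113 + (-64)**2) = 1/(66/113 + 4096) = 1/(462914/113) = 113/462914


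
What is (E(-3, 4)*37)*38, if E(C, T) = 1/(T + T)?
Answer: 703/4 ≈ 175.75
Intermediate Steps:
E(C, T) = 1/(2*T)
(E(-3, 4)*37)*38 = (((½)/4)*37)*38 = (((½)*(¼))*37)*38 = ((⅛)*37)*38 = (37/8)*38 = 703/4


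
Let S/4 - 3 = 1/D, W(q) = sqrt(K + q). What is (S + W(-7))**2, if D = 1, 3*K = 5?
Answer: 752/3 + 128*I*sqrt(3)/3 ≈ 250.67 + 73.901*I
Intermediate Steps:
K = 5/3 (K = (1/3)*5 = 5/3 ≈ 1.6667)
W(q) = sqrt(5/3 + q)
S = 16 (S = 12 + 4/1 = 12 + 4*1 = 12 + 4 = 16)
(S + W(-7))**2 = (16 + sqrt(15 + 9*(-7))/3)**2 = (16 + sqrt(15 - 63)/3)**2 = (16 + sqrt(-48)/3)**2 = (16 + (4*I*sqrt(3))/3)**2 = (16 + 4*I*sqrt(3)/3)**2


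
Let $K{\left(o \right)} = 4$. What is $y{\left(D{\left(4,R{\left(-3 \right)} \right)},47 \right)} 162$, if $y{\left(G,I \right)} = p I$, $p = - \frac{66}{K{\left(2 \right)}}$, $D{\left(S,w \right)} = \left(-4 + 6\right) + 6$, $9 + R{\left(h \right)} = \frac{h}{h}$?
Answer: $-125631$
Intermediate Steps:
$R{\left(h \right)} = -8$ ($R{\left(h \right)} = -9 + \frac{h}{h} = -9 + 1 = -8$)
$D{\left(S,w \right)} = 8$ ($D{\left(S,w \right)} = 2 + 6 = 8$)
$p = - \frac{33}{2}$ ($p = - \frac{66}{4} = \left(-66\right) \frac{1}{4} = - \frac{33}{2} \approx -16.5$)
$y{\left(G,I \right)} = - \frac{33 I}{2}$
$y{\left(D{\left(4,R{\left(-3 \right)} \right)},47 \right)} 162 = \left(- \frac{33}{2}\right) 47 \cdot 162 = \left(- \frac{1551}{2}\right) 162 = -125631$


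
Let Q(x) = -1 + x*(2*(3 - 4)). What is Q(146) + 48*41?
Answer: 1675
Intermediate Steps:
Q(x) = -1 - 2*x (Q(x) = -1 + x*(2*(-1)) = -1 + x*(-2) = -1 - 2*x)
Q(146) + 48*41 = (-1 - 2*146) + 48*41 = (-1 - 292) + 1968 = -293 + 1968 = 1675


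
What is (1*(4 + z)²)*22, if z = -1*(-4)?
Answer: 1408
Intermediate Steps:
z = 4
(1*(4 + z)²)*22 = (1*(4 + 4)²)*22 = (1*8²)*22 = (1*64)*22 = 64*22 = 1408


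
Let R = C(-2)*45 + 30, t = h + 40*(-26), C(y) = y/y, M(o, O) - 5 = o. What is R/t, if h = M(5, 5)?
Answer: -15/206 ≈ -0.072816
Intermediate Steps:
M(o, O) = 5 + o
h = 10 (h = 5 + 5 = 10)
C(y) = 1
t = -1030 (t = 10 + 40*(-26) = 10 - 1040 = -1030)
R = 75 (R = 1*45 + 30 = 45 + 30 = 75)
R/t = 75/(-1030) = 75*(-1/1030) = -15/206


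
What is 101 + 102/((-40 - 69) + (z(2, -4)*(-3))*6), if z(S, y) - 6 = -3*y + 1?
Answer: 45449/451 ≈ 100.77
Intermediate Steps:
z(S, y) = 7 - 3*y (z(S, y) = 6 + (-3*y + 1) = 6 + (1 - 3*y) = 7 - 3*y)
101 + 102/((-40 - 69) + (z(2, -4)*(-3))*6) = 101 + 102/((-40 - 69) + ((7 - 3*(-4))*(-3))*6) = 101 + 102/(-109 + ((7 + 12)*(-3))*6) = 101 + 102/(-109 + (19*(-3))*6) = 101 + 102/(-109 - 57*6) = 101 + 102/(-109 - 342) = 101 + 102/(-451) = 101 + 102*(-1/451) = 101 - 102/451 = 45449/451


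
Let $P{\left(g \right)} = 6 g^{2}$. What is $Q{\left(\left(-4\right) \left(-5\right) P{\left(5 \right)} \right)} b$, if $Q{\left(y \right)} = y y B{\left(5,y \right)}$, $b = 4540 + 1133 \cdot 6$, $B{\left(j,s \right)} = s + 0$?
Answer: $306126000000000$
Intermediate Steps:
$B{\left(j,s \right)} = s$
$b = 11338$ ($b = 4540 + 6798 = 11338$)
$Q{\left(y \right)} = y^{3}$ ($Q{\left(y \right)} = y y y = y^{2} y = y^{3}$)
$Q{\left(\left(-4\right) \left(-5\right) P{\left(5 \right)} \right)} b = \left(\left(-4\right) \left(-5\right) 6 \cdot 5^{2}\right)^{3} \cdot 11338 = \left(20 \cdot 6 \cdot 25\right)^{3} \cdot 11338 = \left(20 \cdot 150\right)^{3} \cdot 11338 = 3000^{3} \cdot 11338 = 27000000000 \cdot 11338 = 306126000000000$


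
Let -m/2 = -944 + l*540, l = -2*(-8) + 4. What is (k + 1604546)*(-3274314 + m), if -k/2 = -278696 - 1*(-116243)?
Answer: -6355665053752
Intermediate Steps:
k = 324906 (k = -2*(-278696 - 1*(-116243)) = -2*(-278696 + 116243) = -2*(-162453) = 324906)
l = 20 (l = 16 + 4 = 20)
m = -19712 (m = -2*(-944 + 20*540) = -2*(-944 + 10800) = -2*9856 = -19712)
(k + 1604546)*(-3274314 + m) = (324906 + 1604546)*(-3274314 - 19712) = 1929452*(-3294026) = -6355665053752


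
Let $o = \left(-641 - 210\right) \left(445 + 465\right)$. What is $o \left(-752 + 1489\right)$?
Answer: $-570740170$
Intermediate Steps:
$o = -774410$ ($o = \left(-851\right) 910 = -774410$)
$o \left(-752 + 1489\right) = - 774410 \left(-752 + 1489\right) = \left(-774410\right) 737 = -570740170$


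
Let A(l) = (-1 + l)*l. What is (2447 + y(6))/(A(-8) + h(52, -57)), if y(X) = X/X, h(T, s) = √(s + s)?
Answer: 29376/883 - 408*I*√114/883 ≈ 33.268 - 4.9335*I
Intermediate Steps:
h(T, s) = √2*√s (h(T, s) = √(2*s) = √2*√s)
y(X) = 1
A(l) = l*(-1 + l)
(2447 + y(6))/(A(-8) + h(52, -57)) = (2447 + 1)/(-8*(-1 - 8) + √2*√(-57)) = 2448/(-8*(-9) + √2*(I*√57)) = 2448/(72 + I*√114)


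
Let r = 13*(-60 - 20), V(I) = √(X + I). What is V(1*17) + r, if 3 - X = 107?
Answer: -1040 + I*√87 ≈ -1040.0 + 9.3274*I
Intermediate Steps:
X = -104 (X = 3 - 1*107 = 3 - 107 = -104)
V(I) = √(-104 + I)
r = -1040 (r = 13*(-80) = -1040)
V(1*17) + r = √(-104 + 1*17) - 1040 = √(-104 + 17) - 1040 = √(-87) - 1040 = I*√87 - 1040 = -1040 + I*√87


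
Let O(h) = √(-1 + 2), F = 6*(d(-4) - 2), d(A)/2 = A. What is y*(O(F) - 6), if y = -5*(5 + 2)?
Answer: 175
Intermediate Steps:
d(A) = 2*A
F = -60 (F = 6*(2*(-4) - 2) = 6*(-8 - 2) = 6*(-10) = -60)
O(h) = 1 (O(h) = √1 = 1)
y = -35 (y = -5*7 = -35)
y*(O(F) - 6) = -35*(1 - 6) = -35*(-5) = 175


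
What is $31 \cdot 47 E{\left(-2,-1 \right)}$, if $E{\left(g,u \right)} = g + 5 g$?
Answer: $-17484$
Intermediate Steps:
$E{\left(g,u \right)} = 6 g$
$31 \cdot 47 E{\left(-2,-1 \right)} = 31 \cdot 47 \cdot 6 \left(-2\right) = 1457 \left(-12\right) = -17484$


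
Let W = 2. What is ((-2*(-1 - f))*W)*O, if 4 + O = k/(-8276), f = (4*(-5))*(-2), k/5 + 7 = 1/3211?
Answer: -4353567124/6643559 ≈ -655.31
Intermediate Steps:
k = -112380/3211 (k = -35 + 5/3211 = -112380/3211 ≈ -34.998)
f = 40 (f = -20*(-2) = 40)
O = -26546141/6643559 (O = -4 - 112380/3211/(-8276) = -4 - 112380/3211*(-1/8276) = -4 + 28095/6643559 = -26546141/6643559 ≈ -3.9958)
((-2*(-1 - f))*W)*O = (-2*(-1 - 1*40)*2)*(-26546141/6643559) = (-2*(-1 - 40)*2)*(-26546141/6643559) = (-2*(-41)*2)*(-26546141/6643559) = (82*2)*(-26546141/6643559) = 164*(-26546141/6643559) = -4353567124/6643559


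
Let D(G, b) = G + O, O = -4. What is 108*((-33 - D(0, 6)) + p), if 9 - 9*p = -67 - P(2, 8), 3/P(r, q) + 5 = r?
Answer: -2232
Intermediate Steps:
D(G, b) = -4 + G (D(G, b) = G - 4 = -4 + G)
P(r, q) = 3/(-5 + r)
p = 25/3 (p = 1 - (-67 - 3/(-5 + 2))/9 = 1 - (-67 - 3/(-3))/9 = 1 - (-67 - 3*(-1)/3)/9 = 1 - (-67 - 1*(-1))/9 = 1 - (-67 + 1)/9 = 1 - ⅑*(-66) = 1 + 22/3 = 25/3 ≈ 8.3333)
108*((-33 - D(0, 6)) + p) = 108*((-33 - (-4 + 0)) + 25/3) = 108*((-33 - 1*(-4)) + 25/3) = 108*((-33 + 4) + 25/3) = 108*(-29 + 25/3) = 108*(-62/3) = -2232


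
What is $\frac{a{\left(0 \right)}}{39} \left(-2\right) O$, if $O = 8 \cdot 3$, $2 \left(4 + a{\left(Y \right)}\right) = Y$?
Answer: $\frac{64}{13} \approx 4.9231$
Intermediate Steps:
$a{\left(Y \right)} = -4 + \frac{Y}{2}$
$O = 24$
$\frac{a{\left(0 \right)}}{39} \left(-2\right) O = \frac{-4 + \frac{1}{2} \cdot 0}{39} \left(-2\right) 24 = \left(-4 + 0\right) \frac{1}{39} \left(-2\right) 24 = \left(-4\right) \frac{1}{39} \left(-2\right) 24 = \left(- \frac{4}{39}\right) \left(-2\right) 24 = \frac{8}{39} \cdot 24 = \frac{64}{13}$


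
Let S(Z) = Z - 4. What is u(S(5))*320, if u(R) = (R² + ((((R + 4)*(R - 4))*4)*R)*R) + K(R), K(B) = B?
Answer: -18560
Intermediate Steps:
S(Z) = -4 + Z
u(R) = R + R² + 4*R²*(-4 + R)*(4 + R) (u(R) = (R² + ((((R + 4)*(R - 4))*4)*R)*R) + R = (R² + ((((4 + R)*(-4 + R))*4)*R)*R) + R = (R² + ((((-4 + R)*(4 + R))*4)*R)*R) + R = (R² + ((4*(-4 + R)*(4 + R))*R)*R) + R = (R² + (4*R*(-4 + R)*(4 + R))*R) + R = (R² + 4*R²*(-4 + R)*(4 + R)) + R = R + R² + 4*R²*(-4 + R)*(4 + R))
u(S(5))*320 = ((-4 + 5)*(1 - 63*(-4 + 5) + 4*(-4 + 5)³))*320 = (1*(1 - 63*1 + 4*1³))*320 = (1*(1 - 63 + 4*1))*320 = (1*(1 - 63 + 4))*320 = (1*(-58))*320 = -58*320 = -18560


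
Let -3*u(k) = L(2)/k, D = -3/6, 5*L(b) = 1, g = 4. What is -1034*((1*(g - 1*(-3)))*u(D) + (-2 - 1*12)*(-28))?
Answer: -6094396/15 ≈ -4.0629e+5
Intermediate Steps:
L(b) = ⅕ (L(b) = (⅕)*1 = ⅕)
D = -½ (D = -3*⅙ = -½ ≈ -0.50000)
u(k) = -1/(15*k)
-1034*((1*(g - 1*(-3)))*u(D) + (-2 - 1*12)*(-28)) = -1034*((1*(4 - 1*(-3)))*(-1/(15*(-½))) + (-2 - 1*12)*(-28)) = -1034*((1*(4 + 3))*(-1/15*(-2)) + (-2 - 12)*(-28)) = -1034*((1*7)*(2/15) - 14*(-28)) = -1034*(7*(2/15) + 392) = -1034*(14/15 + 392) = -1034*5894/15 = -6094396/15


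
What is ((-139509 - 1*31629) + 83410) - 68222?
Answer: -155950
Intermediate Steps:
((-139509 - 1*31629) + 83410) - 68222 = ((-139509 - 31629) + 83410) - 68222 = (-171138 + 83410) - 68222 = -87728 - 68222 = -155950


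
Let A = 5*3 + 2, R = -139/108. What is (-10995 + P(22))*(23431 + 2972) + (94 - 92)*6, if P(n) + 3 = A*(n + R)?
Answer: -10118993323/36 ≈ -2.8108e+8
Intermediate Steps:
R = -139/108 (R = -139*1/108 = -139/108 ≈ -1.2870)
A = 17 (A = 15 + 2 = 17)
P(n) = -2687/108 + 17*n (P(n) = -3 + 17*(n - 139/108) = -3 + 17*(-139/108 + n) = -3 + (-2363/108 + 17*n) = -2687/108 + 17*n)
(-10995 + P(22))*(23431 + 2972) + (94 - 92)*6 = (-10995 + (-2687/108 + 17*22))*(23431 + 2972) + (94 - 92)*6 = (-10995 + (-2687/108 + 374))*26403 + 2*6 = (-10995 + 37705/108)*26403 + 12 = -1149755/108*26403 + 12 = -10118993755/36 + 12 = -10118993323/36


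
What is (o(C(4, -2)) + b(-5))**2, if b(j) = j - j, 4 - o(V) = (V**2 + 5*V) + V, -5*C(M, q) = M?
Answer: 41616/625 ≈ 66.586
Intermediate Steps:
C(M, q) = -M/5
o(V) = 4 - V**2 - 6*V (o(V) = 4 - ((V**2 + 5*V) + V) = 4 - (V**2 + 6*V) = 4 + (-V**2 - 6*V) = 4 - V**2 - 6*V)
b(j) = 0
(o(C(4, -2)) + b(-5))**2 = ((4 - (-1/5*4)**2 - (-6)*4/5) + 0)**2 = ((4 - (-4/5)**2 - 6*(-4/5)) + 0)**2 = ((4 - 1*16/25 + 24/5) + 0)**2 = ((4 - 16/25 + 24/5) + 0)**2 = (204/25 + 0)**2 = (204/25)**2 = 41616/625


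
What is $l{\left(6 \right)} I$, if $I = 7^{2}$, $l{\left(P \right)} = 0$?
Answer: $0$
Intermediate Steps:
$I = 49$
$l{\left(6 \right)} I = 0 \cdot 49 = 0$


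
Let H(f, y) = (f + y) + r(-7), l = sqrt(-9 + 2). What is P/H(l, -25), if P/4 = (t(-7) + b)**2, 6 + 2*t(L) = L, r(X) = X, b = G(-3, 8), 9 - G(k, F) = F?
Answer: -3872/1031 - 121*I*sqrt(7)/1031 ≈ -3.7556 - 0.31051*I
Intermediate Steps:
G(k, F) = 9 - F
b = 1 (b = 9 - 1*8 = 9 - 8 = 1)
l = I*sqrt(7) (l = sqrt(-7) = I*sqrt(7) ≈ 2.6458*I)
t(L) = -3 + L/2
P = 121 (P = 4*((-3 + (1/2)*(-7)) + 1)**2 = 4*((-3 - 7/2) + 1)**2 = 4*(-13/2 + 1)**2 = 4*(-11/2)**2 = 4*(121/4) = 121)
H(f, y) = -7 + f + y (H(f, y) = (f + y) - 7 = -7 + f + y)
P/H(l, -25) = 121/(-7 + I*sqrt(7) - 25) = 121/(-32 + I*sqrt(7))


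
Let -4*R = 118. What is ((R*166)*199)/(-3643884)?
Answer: 974503/3643884 ≈ 0.26744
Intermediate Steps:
R = -59/2 (R = -¼*118 = -59/2 ≈ -29.500)
((R*166)*199)/(-3643884) = (-59/2*166*199)/(-3643884) = -4897*199*(-1/3643884) = -974503*(-1/3643884) = 974503/3643884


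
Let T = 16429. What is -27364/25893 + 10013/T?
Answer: -3883603/8681553 ≈ -0.44734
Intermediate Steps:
-27364/25893 + 10013/T = -27364/25893 + 10013/16429 = -3883603/8681553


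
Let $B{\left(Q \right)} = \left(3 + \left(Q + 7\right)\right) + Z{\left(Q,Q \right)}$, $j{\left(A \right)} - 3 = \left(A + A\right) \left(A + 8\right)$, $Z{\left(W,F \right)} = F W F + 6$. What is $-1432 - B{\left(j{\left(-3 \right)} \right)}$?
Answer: $18262$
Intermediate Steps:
$Z{\left(W,F \right)} = 6 + W F^{2}$ ($Z{\left(W,F \right)} = W F^{2} + 6 = 6 + W F^{2}$)
$j{\left(A \right)} = 3 + 2 A \left(8 + A\right)$ ($j{\left(A \right)} = 3 + \left(A + A\right) \left(A + 8\right) = 3 + 2 A \left(8 + A\right)$)
$B{\left(Q \right)} = 16 + Q + Q^{3}$ ($B{\left(Q \right)} = \left(3 + \left(Q + 7\right)\right) + \left(6 + Q Q^{2}\right) = \left(3 + \left(7 + Q\right)\right) + \left(6 + Q^{3}\right) = \left(10 + Q\right) + \left(6 + Q^{3}\right) = 16 + Q + Q^{3}$)
$-1432 - B{\left(j{\left(-3 \right)} \right)} = -1432 - \left(16 + \left(3 + 2 \left(-3\right)^{2} + 16 \left(-3\right)\right) + \left(3 + 2 \left(-3\right)^{2} + 16 \left(-3\right)\right)^{3}\right) = -1432 - \left(16 + \left(3 + 2 \cdot 9 - 48\right) + \left(3 + 2 \cdot 9 - 48\right)^{3}\right) = -1432 - \left(16 + \left(3 + 18 - 48\right) + \left(3 + 18 - 48\right)^{3}\right) = -1432 - \left(16 - 27 + \left(-27\right)^{3}\right) = -1432 - \left(16 - 27 - 19683\right) = -1432 - -19694 = -1432 + 19694 = 18262$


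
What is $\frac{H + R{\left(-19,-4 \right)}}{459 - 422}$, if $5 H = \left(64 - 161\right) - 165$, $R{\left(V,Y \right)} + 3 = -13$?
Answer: $- \frac{342}{185} \approx -1.8486$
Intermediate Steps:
$R{\left(V,Y \right)} = -16$ ($R{\left(V,Y \right)} = -3 - 13 = -16$)
$H = - \frac{262}{5}$ ($H = \frac{\left(64 - 161\right) - 165}{5} = \frac{-97 - 165}{5} = \frac{1}{5} \left(-262\right) = - \frac{262}{5} \approx -52.4$)
$\frac{H + R{\left(-19,-4 \right)}}{459 - 422} = \frac{- \frac{262}{5} - 16}{459 - 422} = - \frac{342}{5 \cdot 37} = \left(- \frac{342}{5}\right) \frac{1}{37} = - \frac{342}{185}$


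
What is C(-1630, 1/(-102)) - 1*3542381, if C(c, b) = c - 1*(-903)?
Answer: -3543108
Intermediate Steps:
C(c, b) = 903 + c (C(c, b) = c + 903 = 903 + c)
C(-1630, 1/(-102)) - 1*3542381 = (903 - 1630) - 1*3542381 = -727 - 3542381 = -3543108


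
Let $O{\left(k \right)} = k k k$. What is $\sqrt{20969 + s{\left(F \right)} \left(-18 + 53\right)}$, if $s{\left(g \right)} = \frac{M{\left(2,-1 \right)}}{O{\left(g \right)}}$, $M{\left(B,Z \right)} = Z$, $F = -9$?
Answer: $\frac{2 \sqrt{3821609}}{27} \approx 144.81$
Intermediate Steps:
$O{\left(k \right)} = k^{3}$ ($O{\left(k \right)} = k^{2} k = k^{3}$)
$s{\left(g \right)} = - \frac{1}{g^{3}}$
$\sqrt{20969 + s{\left(F \right)} \left(-18 + 53\right)} = \sqrt{20969 + - \frac{1}{-729} \left(-18 + 53\right)} = \sqrt{20969 + \left(-1\right) \left(- \frac{1}{729}\right) 35} = \sqrt{20969 + \frac{1}{729} \cdot 35} = \sqrt{20969 + \frac{35}{729}} = \sqrt{\frac{15286436}{729}} = \frac{2 \sqrt{3821609}}{27}$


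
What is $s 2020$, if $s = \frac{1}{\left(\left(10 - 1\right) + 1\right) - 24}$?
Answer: $- \frac{1010}{7} \approx -144.29$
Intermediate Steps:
$s = - \frac{1}{14}$ ($s = \frac{1}{\left(9 + 1\right) - 24} = \frac{1}{10 - 24} = \frac{1}{-14} = - \frac{1}{14} \approx -0.071429$)
$s 2020 = \left(- \frac{1}{14}\right) 2020 = - \frac{1010}{7}$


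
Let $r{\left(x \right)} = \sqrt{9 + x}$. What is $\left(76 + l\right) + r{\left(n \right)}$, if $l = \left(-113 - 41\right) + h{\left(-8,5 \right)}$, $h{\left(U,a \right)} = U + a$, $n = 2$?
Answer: $-81 + \sqrt{11} \approx -77.683$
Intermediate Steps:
$l = -157$ ($l = \left(-113 - 41\right) + \left(-8 + 5\right) = -154 - 3 = -157$)
$\left(76 + l\right) + r{\left(n \right)} = \left(76 - 157\right) + \sqrt{9 + 2} = -81 + \sqrt{11}$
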